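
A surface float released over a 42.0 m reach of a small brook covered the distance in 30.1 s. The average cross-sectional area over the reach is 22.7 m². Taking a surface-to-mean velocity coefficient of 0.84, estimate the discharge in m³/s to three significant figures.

v_surface = L / t̄ = 42.0 / 30.1 = 1.395 m/s
v_mean = 0.84 × 1.395 = 1.172 m/s
Q = A × v_mean = 22.7 × 1.172 = 26.61 m³/s

26.6 m³/s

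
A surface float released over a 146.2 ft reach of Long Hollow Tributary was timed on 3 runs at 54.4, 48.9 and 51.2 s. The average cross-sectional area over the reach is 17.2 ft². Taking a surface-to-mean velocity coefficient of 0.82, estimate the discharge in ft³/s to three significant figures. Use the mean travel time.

40.0 ft³/s

t̄ = (54.4 + 48.9 + 51.2) / 3 = 51.5 s
v_surface = L / t̄ = 146.2 / 51.5 = 2.839 ft/s
v_mean = 0.82 × 2.839 = 2.328 ft/s
Q = A × v_mean = 17.2 × 2.328 = 40.04 ft³/s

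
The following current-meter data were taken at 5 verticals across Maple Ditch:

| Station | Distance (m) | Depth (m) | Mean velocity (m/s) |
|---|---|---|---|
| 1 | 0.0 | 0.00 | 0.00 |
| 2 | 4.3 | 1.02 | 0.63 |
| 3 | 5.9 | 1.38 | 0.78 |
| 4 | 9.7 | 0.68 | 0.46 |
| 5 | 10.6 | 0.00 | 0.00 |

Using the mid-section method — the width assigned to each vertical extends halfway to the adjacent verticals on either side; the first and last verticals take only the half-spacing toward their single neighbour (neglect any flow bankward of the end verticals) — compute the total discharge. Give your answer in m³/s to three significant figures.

w_2 = (5.9 − 0.0)/2 = 2.95 m; q_2 = 0.63 × 1.02 × 2.95 = 1.896 m³/s
w_3 = (9.7 − 4.3)/2 = 2.7 m; q_3 = 0.78 × 1.38 × 2.7 = 2.906 m³/s
w_4 = (10.6 − 5.9)/2 = 2.35 m; q_4 = 0.46 × 0.68 × 2.35 = 0.7351 m³/s
Stations 1, 5 contribute zero (depth or velocity is 0).
Q = Σ qᵢ = 5.537 m³/s

5.54 m³/s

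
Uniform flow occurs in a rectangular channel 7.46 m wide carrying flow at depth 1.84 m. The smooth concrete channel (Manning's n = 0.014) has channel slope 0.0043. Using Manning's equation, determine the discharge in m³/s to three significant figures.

73.9 m³/s

A = b·y = 7.46 × 1.84 = 13.73 m²
P = b + 2y = 7.46 + 2×1.84 = 11.14 m
R = A/P = 13.73/11.14 = 1.232 m
Q = (1/n)·A·R^(2/3)·S^(1/2) = (1/0.014) × 13.73 × 1.232^(2/3) × 0.0043^(1/2) = 73.89 m³/s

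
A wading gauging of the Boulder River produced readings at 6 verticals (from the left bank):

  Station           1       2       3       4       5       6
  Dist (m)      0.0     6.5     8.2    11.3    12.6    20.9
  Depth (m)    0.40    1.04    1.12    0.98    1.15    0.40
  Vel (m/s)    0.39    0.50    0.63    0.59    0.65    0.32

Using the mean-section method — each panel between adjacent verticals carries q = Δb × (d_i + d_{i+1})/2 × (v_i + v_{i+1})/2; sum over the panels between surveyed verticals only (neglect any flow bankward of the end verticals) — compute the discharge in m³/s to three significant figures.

Panel 1-2: Δb = 6.5 m, d̄ = (0.40+1.04)/2 = 0.72, v̄ = (0.39+0.50)/2 = 0.445 → q = 6.5×0.72×0.445 = 2.083 m³/s
Panel 2-3: Δb = 1.7 m, d̄ = (1.04+1.12)/2 = 1.08, v̄ = (0.50+0.63)/2 = 0.565 → q = 1.7×1.08×0.565 = 1.037 m³/s
Panel 3-4: Δb = 3.1 m, d̄ = (1.12+0.98)/2 = 1.05, v̄ = (0.63+0.59)/2 = 0.61 → q = 3.1×1.05×0.61 = 1.986 m³/s
Panel 4-5: Δb = 1.3 m, d̄ = (0.98+1.15)/2 = 1.065, v̄ = (0.59+0.65)/2 = 0.62 → q = 1.3×1.065×0.62 = 0.8584 m³/s
Panel 5-6: Δb = 8.3 m, d̄ = (1.15+0.40)/2 = 0.775, v̄ = (0.65+0.32)/2 = 0.485 → q = 8.3×0.775×0.485 = 3.120 m³/s
Q = Σ q = 9.084 m³/s

9.08 m³/s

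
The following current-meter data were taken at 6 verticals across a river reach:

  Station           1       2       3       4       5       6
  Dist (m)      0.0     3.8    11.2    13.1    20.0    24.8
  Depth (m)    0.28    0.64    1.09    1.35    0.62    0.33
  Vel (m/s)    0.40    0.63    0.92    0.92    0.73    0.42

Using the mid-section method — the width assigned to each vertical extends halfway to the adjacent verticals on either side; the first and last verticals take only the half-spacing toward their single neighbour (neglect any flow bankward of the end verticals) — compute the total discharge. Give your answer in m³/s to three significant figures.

15.6 m³/s

w_1 = (3.8 − 0.0)/2 = 1.9 m; q_1 = 0.40 × 0.28 × 1.9 = 0.2128 m³/s
w_2 = (11.2 − 0.0)/2 = 5.6 m; q_2 = 0.63 × 0.64 × 5.6 = 2.258 m³/s
w_3 = (13.1 − 3.8)/2 = 4.65 m; q_3 = 0.92 × 1.09 × 4.65 = 4.663 m³/s
w_4 = (20.0 − 11.2)/2 = 4.4 m; q_4 = 0.92 × 1.35 × 4.4 = 5.465 m³/s
w_5 = (24.8 − 13.1)/2 = 5.85 m; q_5 = 0.73 × 0.62 × 5.85 = 2.648 m³/s
w_6 = (24.8 − 20.0)/2 = 2.4 m; q_6 = 0.42 × 0.33 × 2.4 = 0.3326 m³/s
Q = Σ qᵢ = 15.58 m³/s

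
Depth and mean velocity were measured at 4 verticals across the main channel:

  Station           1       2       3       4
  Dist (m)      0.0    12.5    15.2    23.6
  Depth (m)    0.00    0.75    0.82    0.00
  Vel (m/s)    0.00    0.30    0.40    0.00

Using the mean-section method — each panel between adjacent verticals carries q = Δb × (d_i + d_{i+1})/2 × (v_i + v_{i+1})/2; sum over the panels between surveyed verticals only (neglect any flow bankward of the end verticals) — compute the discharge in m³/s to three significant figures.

Panel 1-2: Δb = 12.5 m, d̄ = (0.00+0.75)/2 = 0.375, v̄ = (0.00+0.30)/2 = 0.15 → q = 12.5×0.375×0.15 = 0.7031 m³/s
Panel 2-3: Δb = 2.7 m, d̄ = (0.75+0.82)/2 = 0.785, v̄ = (0.30+0.40)/2 = 0.35 → q = 2.7×0.785×0.35 = 0.7418 m³/s
Panel 3-4: Δb = 8.4 m, d̄ = (0.82+0.00)/2 = 0.41, v̄ = (0.40+0.00)/2 = 0.2 → q = 8.4×0.41×0.2 = 0.6888 m³/s
Q = Σ q = 2.134 m³/s

2.13 m³/s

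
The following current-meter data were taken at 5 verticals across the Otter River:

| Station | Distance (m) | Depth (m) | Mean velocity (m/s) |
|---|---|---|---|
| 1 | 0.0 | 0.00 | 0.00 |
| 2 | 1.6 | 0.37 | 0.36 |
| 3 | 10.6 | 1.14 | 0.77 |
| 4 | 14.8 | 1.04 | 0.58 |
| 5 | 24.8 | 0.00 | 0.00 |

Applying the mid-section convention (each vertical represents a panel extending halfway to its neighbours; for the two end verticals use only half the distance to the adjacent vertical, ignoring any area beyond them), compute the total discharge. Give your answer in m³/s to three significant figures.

10.8 m³/s

w_2 = (10.6 − 0.0)/2 = 5.3 m; q_2 = 0.36 × 0.37 × 5.3 = 0.7060 m³/s
w_3 = (14.8 − 1.6)/2 = 6.6 m; q_3 = 0.77 × 1.14 × 6.6 = 5.793 m³/s
w_4 = (24.8 − 10.6)/2 = 7.1 m; q_4 = 0.58 × 1.04 × 7.1 = 4.283 m³/s
Stations 1, 5 contribute zero (depth or velocity is 0).
Q = Σ qᵢ = 10.78 m³/s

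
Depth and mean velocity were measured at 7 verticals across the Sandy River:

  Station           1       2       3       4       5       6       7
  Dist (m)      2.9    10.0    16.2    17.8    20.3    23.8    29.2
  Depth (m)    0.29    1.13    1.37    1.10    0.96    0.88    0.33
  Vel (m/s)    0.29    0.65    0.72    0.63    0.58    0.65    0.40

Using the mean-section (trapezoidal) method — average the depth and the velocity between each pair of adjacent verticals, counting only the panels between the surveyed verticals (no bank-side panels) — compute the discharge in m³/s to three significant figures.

Panel 1-2: Δb = 7.1 m, d̄ = (0.29+1.13)/2 = 0.71, v̄ = (0.29+0.65)/2 = 0.47 → q = 7.1×0.71×0.47 = 2.369 m³/s
Panel 2-3: Δb = 6.2 m, d̄ = (1.13+1.37)/2 = 1.25, v̄ = (0.65+0.72)/2 = 0.685 → q = 6.2×1.25×0.685 = 5.309 m³/s
Panel 3-4: Δb = 1.6 m, d̄ = (1.37+1.10)/2 = 1.235, v̄ = (0.72+0.63)/2 = 0.675 → q = 1.6×1.235×0.675 = 1.334 m³/s
Panel 4-5: Δb = 2.5 m, d̄ = (1.10+0.96)/2 = 1.03, v̄ = (0.63+0.58)/2 = 0.605 → q = 2.5×1.03×0.605 = 1.558 m³/s
Panel 5-6: Δb = 3.5 m, d̄ = (0.96+0.88)/2 = 0.92, v̄ = (0.58+0.65)/2 = 0.615 → q = 3.5×0.92×0.615 = 1.980 m³/s
Panel 6-7: Δb = 5.4 m, d̄ = (0.88+0.33)/2 = 0.605, v̄ = (0.65+0.40)/2 = 0.525 → q = 5.4×0.605×0.525 = 1.715 m³/s
Q = Σ q = 14.27 m³/s

14.3 m³/s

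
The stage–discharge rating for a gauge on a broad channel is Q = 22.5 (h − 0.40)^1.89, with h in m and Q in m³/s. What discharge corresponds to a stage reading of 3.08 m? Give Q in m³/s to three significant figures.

145 m³/s

Q = 22.5 × (3.08 − 0.40)^1.89 = 22.5 × 2.68^1.89 = 145.0 m³/s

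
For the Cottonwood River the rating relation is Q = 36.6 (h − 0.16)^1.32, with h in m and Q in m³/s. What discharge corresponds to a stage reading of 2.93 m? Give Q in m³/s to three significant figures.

Q = 36.6 × (2.93 − 0.16)^1.32 = 36.6 × 2.77^1.32 = 140.5 m³/s

140 m³/s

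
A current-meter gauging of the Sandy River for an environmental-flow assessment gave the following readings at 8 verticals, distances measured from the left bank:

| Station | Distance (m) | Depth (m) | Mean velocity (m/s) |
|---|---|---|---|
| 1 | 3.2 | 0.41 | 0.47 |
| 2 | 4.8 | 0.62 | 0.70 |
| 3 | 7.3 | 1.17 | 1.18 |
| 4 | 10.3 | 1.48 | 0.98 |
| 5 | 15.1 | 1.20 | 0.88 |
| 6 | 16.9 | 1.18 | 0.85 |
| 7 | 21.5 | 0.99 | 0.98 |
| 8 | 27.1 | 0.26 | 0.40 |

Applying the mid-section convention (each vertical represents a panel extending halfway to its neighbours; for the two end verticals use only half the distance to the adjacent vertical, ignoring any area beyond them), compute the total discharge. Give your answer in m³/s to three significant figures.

w_1 = (4.8 − 3.2)/2 = 0.8 m; q_1 = 0.47 × 0.41 × 0.8 = 0.1542 m³/s
w_2 = (7.3 − 3.2)/2 = 2.05 m; q_2 = 0.70 × 0.62 × 2.05 = 0.8897 m³/s
w_3 = (10.3 − 4.8)/2 = 2.75 m; q_3 = 1.18 × 1.17 × 2.75 = 3.797 m³/s
w_4 = (15.1 − 7.3)/2 = 3.9 m; q_4 = 0.98 × 1.48 × 3.9 = 5.657 m³/s
w_5 = (16.9 − 10.3)/2 = 3.3 m; q_5 = 0.88 × 1.20 × 3.3 = 3.485 m³/s
w_6 = (21.5 − 15.1)/2 = 3.2 m; q_6 = 0.85 × 1.18 × 3.2 = 3.210 m³/s
w_7 = (27.1 − 16.9)/2 = 5.1 m; q_7 = 0.98 × 0.99 × 5.1 = 4.948 m³/s
w_8 = (27.1 − 21.5)/2 = 2.8 m; q_8 = 0.40 × 0.26 × 2.8 = 0.2912 m³/s
Q = Σ qᵢ = 22.43 m³/s

22.4 m³/s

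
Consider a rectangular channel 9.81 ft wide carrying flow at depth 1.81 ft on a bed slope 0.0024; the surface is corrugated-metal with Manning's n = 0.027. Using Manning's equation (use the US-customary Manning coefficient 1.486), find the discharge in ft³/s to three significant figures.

57.7 ft³/s

A = b·y = 9.81 × 1.81 = 17.76 ft²
P = b + 2y = 9.81 + 2×1.81 = 13.43 ft
R = A/P = 17.76/13.43 = 1.322 ft
Q = (1.486/n)·A·R^(2/3)·S^(1/2) = (1.486/0.027) × 17.76 × 1.322^(2/3) × 0.0024^(1/2) = 57.67 ft³/s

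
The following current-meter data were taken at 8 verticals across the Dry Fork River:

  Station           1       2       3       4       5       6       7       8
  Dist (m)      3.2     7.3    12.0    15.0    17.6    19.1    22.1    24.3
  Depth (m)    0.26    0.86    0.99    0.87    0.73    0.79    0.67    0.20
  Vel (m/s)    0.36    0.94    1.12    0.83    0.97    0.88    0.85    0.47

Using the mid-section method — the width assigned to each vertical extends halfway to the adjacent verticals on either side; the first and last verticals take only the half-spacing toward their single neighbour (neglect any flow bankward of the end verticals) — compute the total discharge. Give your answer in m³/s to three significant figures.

14.6 m³/s

w_1 = (7.3 − 3.2)/2 = 2.05 m; q_1 = 0.36 × 0.26 × 2.05 = 0.1919 m³/s
w_2 = (12.0 − 3.2)/2 = 4.4 m; q_2 = 0.94 × 0.86 × 4.4 = 3.557 m³/s
w_3 = (15.0 − 7.3)/2 = 3.85 m; q_3 = 1.12 × 0.99 × 3.85 = 4.269 m³/s
w_4 = (17.6 − 12.0)/2 = 2.8 m; q_4 = 0.83 × 0.87 × 2.8 = 2.022 m³/s
w_5 = (19.1 − 15.0)/2 = 2.05 m; q_5 = 0.97 × 0.73 × 2.05 = 1.452 m³/s
w_6 = (22.1 − 17.6)/2 = 2.25 m; q_6 = 0.88 × 0.79 × 2.25 = 1.564 m³/s
w_7 = (24.3 − 19.1)/2 = 2.6 m; q_7 = 0.85 × 0.67 × 2.6 = 1.481 m³/s
w_8 = (24.3 − 22.1)/2 = 1.1 m; q_8 = 0.47 × 0.20 × 1.1 = 0.1034 m³/s
Q = Σ qᵢ = 14.64 m³/s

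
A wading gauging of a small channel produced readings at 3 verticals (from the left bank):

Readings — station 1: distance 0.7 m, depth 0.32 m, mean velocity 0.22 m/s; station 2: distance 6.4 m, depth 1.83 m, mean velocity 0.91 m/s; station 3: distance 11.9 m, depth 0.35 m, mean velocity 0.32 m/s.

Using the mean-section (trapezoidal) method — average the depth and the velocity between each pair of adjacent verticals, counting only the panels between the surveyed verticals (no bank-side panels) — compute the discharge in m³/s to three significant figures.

Panel 1-2: Δb = 5.7 m, d̄ = (0.32+1.83)/2 = 1.075, v̄ = (0.22+0.91)/2 = 0.565 → q = 5.7×1.075×0.565 = 3.462 m³/s
Panel 2-3: Δb = 5.5 m, d̄ = (1.83+0.35)/2 = 1.09, v̄ = (0.91+0.32)/2 = 0.615 → q = 5.5×1.09×0.615 = 3.687 m³/s
Q = Σ q = 7.149 m³/s

7.15 m³/s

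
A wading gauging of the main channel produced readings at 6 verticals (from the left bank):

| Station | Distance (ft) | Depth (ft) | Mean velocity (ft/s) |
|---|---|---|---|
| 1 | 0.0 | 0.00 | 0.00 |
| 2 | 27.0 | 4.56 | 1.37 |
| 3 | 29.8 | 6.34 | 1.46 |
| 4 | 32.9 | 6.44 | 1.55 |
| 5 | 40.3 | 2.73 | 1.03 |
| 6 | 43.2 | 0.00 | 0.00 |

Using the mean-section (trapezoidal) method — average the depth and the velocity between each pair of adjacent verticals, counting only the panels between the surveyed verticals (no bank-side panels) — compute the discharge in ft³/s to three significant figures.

Panel 1-2: Δb = 27 ft, d̄ = (0.00+4.56)/2 = 2.28, v̄ = (0.00+1.37)/2 = 0.685 → q = 27×2.28×0.685 = 42.17 ft³/s
Panel 2-3: Δb = 2.8 ft, d̄ = (4.56+6.34)/2 = 5.45, v̄ = (1.37+1.46)/2 = 1.415 → q = 2.8×5.45×1.415 = 21.59 ft³/s
Panel 3-4: Δb = 3.1 ft, d̄ = (6.34+6.44)/2 = 6.39, v̄ = (1.46+1.55)/2 = 1.505 → q = 3.1×6.39×1.505 = 29.81 ft³/s
Panel 4-5: Δb = 7.4 ft, d̄ = (6.44+2.73)/2 = 4.585, v̄ = (1.55+1.03)/2 = 1.29 → q = 7.4×4.585×1.29 = 43.77 ft³/s
Panel 5-6: Δb = 2.9 ft, d̄ = (2.73+0.00)/2 = 1.365, v̄ = (1.03+0.00)/2 = 0.515 → q = 2.9×1.365×0.515 = 2.039 ft³/s
Q = Σ q = 139.4 ft³/s

139 ft³/s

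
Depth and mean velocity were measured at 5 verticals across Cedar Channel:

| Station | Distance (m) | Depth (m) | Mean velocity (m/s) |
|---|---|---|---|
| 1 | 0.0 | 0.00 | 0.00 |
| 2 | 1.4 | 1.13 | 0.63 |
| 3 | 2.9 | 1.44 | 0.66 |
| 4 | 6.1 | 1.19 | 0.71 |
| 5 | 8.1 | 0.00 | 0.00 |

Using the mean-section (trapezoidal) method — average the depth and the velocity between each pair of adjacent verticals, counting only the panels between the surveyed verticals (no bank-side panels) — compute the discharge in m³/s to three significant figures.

4.80 m³/s

Panel 1-2: Δb = 1.4 m, d̄ = (0.00+1.13)/2 = 0.565, v̄ = (0.00+0.63)/2 = 0.315 → q = 1.4×0.565×0.315 = 0.2492 m³/s
Panel 2-3: Δb = 1.5 m, d̄ = (1.13+1.44)/2 = 1.285, v̄ = (0.63+0.66)/2 = 0.645 → q = 1.5×1.285×0.645 = 1.243 m³/s
Panel 3-4: Δb = 3.2 m, d̄ = (1.44+1.19)/2 = 1.315, v̄ = (0.66+0.71)/2 = 0.685 → q = 3.2×1.315×0.685 = 2.882 m³/s
Panel 4-5: Δb = 2 m, d̄ = (1.19+0.00)/2 = 0.595, v̄ = (0.71+0.00)/2 = 0.355 → q = 2×0.595×0.355 = 0.4225 m³/s
Q = Σ q = 4.797 m³/s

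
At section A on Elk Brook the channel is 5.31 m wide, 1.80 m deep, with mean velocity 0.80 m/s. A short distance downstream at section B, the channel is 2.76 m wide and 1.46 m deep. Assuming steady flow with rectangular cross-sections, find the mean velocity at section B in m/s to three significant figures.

1.90 m/s

Q = A₁V₁ = (5.31×1.80) × 0.80 = 7.646 m³/s
A₂ = 2.76 × 1.46 = 4.030 m²
V₂ = Q/A₂ = 7.646/4.030 = 1.898 m/s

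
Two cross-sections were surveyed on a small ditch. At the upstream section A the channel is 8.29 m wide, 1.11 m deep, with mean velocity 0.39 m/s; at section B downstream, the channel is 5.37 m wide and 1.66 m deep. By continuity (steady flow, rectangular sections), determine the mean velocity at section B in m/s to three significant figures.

Q = A₁V₁ = (8.29×1.11) × 0.39 = 3.589 m³/s
A₂ = 5.37 × 1.66 = 8.914 m²
V₂ = Q/A₂ = 3.589/8.914 = 0.4026 m/s

0.403 m/s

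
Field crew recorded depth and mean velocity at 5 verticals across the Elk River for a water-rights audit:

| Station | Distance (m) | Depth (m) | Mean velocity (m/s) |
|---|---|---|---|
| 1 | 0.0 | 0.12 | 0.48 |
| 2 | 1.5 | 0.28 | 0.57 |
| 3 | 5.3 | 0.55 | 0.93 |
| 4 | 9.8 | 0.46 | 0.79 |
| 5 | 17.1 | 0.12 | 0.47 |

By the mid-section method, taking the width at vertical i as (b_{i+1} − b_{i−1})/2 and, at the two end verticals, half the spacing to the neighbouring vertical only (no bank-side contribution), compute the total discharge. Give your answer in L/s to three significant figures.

w_1 = (1.5 − 0.0)/2 = 0.75 m; q_1 = 0.48 × 0.12 × 0.75 = 0.04320 m³/s
w_2 = (5.3 − 0.0)/2 = 2.65 m; q_2 = 0.57 × 0.28 × 2.65 = 0.4229 m³/s
w_3 = (9.8 − 1.5)/2 = 4.15 m; q_3 = 0.93 × 0.55 × 4.15 = 2.123 m³/s
w_4 = (17.1 − 5.3)/2 = 5.9 m; q_4 = 0.79 × 0.46 × 5.9 = 2.144 m³/s
w_5 = (17.1 − 9.8)/2 = 3.65 m; q_5 = 0.47 × 0.12 × 3.65 = 0.2059 m³/s
Q = Σ qᵢ = 4.939 m³/s
= 4.939 × 1000 = 4939 L/s

4940 L/s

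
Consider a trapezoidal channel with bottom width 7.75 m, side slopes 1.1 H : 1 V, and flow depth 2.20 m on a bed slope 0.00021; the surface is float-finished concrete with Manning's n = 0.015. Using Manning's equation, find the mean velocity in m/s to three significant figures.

1.30 m/s

A = (b + z·y)·y = (7.75 + 1.1×2.20)×2.20 = 22.37 m²
P = b + 2y√(1+z²) = 7.75 + 2×2.20×√(1+1.1²) = 14.29 m
R = A/P = 22.37/14.29 = 1.566 m
Q = (1/n)·A·R^(2/3)·S^(1/2) = (1/0.015) × 22.37 × 1.566^(2/3) × 0.00021^(1/2) = 29.14 m³/s
V = Q/A = 29.14/22.37 = 1.303 m/s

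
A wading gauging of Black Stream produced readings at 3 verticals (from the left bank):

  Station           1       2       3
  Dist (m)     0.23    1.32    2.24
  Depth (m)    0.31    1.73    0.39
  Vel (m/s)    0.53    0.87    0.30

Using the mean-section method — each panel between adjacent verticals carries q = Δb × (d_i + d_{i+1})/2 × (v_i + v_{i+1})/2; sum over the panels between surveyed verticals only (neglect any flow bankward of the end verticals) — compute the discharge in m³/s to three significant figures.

1.35 m³/s

Panel 1-2: Δb = 1.09 m, d̄ = (0.31+1.73)/2 = 1.02, v̄ = (0.53+0.87)/2 = 0.7 → q = 1.09×1.02×0.7 = 0.7783 m³/s
Panel 2-3: Δb = 0.92 m, d̄ = (1.73+0.39)/2 = 1.06, v̄ = (0.87+0.30)/2 = 0.585 → q = 0.92×1.06×0.585 = 0.5705 m³/s
Q = Σ q = 1.349 m³/s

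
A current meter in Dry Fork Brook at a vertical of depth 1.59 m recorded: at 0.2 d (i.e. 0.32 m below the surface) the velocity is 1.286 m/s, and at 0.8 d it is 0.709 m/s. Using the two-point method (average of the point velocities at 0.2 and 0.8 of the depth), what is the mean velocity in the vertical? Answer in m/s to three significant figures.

v̄ = (1.286 + 0.709) / 2 = 0.9975 m/s

0.998 m/s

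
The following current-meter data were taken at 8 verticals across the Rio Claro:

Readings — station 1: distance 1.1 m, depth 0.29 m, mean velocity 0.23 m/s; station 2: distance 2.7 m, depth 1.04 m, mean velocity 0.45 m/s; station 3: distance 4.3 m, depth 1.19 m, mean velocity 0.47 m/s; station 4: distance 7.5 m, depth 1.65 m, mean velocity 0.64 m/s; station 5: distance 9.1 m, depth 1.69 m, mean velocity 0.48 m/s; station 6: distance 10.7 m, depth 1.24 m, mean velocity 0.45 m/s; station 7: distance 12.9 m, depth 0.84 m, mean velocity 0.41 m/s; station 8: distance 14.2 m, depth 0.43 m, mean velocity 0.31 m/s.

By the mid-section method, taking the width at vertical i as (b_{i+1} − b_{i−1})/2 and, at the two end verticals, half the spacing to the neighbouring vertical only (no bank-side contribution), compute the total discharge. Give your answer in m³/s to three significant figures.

7.73 m³/s

w_1 = (2.7 − 1.1)/2 = 0.8 m; q_1 = 0.23 × 0.29 × 0.8 = 0.05336 m³/s
w_2 = (4.3 − 1.1)/2 = 1.6 m; q_2 = 0.45 × 1.04 × 1.6 = 0.7488 m³/s
w_3 = (7.5 − 2.7)/2 = 2.4 m; q_3 = 0.47 × 1.19 × 2.4 = 1.342 m³/s
w_4 = (9.1 − 4.3)/2 = 2.4 m; q_4 = 0.64 × 1.65 × 2.4 = 2.534 m³/s
w_5 = (10.7 − 7.5)/2 = 1.6 m; q_5 = 0.48 × 1.69 × 1.6 = 1.298 m³/s
w_6 = (12.9 − 9.1)/2 = 1.9 m; q_6 = 0.45 × 1.24 × 1.9 = 1.060 m³/s
w_7 = (14.2 − 10.7)/2 = 1.75 m; q_7 = 0.41 × 0.84 × 1.75 = 0.6027 m³/s
w_8 = (14.2 − 12.9)/2 = 0.65 m; q_8 = 0.31 × 0.43 × 0.65 = 0.08665 m³/s
Q = Σ qᵢ = 7.726 m³/s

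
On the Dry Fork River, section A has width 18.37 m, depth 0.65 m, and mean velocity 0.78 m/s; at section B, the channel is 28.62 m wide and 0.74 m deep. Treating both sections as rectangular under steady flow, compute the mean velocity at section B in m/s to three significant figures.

Q = A₁V₁ = (18.37×0.65) × 0.78 = 9.314 m³/s
A₂ = 28.62 × 0.74 = 21.18 m²
V₂ = Q/A₂ = 9.314/21.18 = 0.4398 m/s

0.440 m/s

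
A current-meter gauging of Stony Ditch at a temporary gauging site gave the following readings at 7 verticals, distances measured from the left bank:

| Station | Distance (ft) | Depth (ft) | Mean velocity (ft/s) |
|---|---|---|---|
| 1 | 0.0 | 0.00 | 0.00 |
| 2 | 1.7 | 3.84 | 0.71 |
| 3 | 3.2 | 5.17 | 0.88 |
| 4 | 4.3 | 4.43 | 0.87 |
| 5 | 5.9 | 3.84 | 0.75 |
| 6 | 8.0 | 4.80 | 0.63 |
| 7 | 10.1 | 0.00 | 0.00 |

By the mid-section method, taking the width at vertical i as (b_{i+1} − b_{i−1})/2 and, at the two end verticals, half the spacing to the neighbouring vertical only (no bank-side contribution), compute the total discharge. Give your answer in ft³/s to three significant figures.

27.2 ft³/s

w_2 = (3.2 − 0.0)/2 = 1.6 ft; q_2 = 0.71 × 3.84 × 1.6 = 4.362 ft³/s
w_3 = (4.3 − 1.7)/2 = 1.3 ft; q_3 = 0.88 × 5.17 × 1.3 = 5.914 ft³/s
w_4 = (5.9 − 3.2)/2 = 1.35 ft; q_4 = 0.87 × 4.43 × 1.35 = 5.203 ft³/s
w_5 = (8.0 − 4.3)/2 = 1.85 ft; q_5 = 0.75 × 3.84 × 1.85 = 5.328 ft³/s
w_6 = (10.1 − 5.9)/2 = 2.1 ft; q_6 = 0.63 × 4.80 × 2.1 = 6.350 ft³/s
Stations 1, 7 contribute zero (depth or velocity is 0).
Q = Σ qᵢ = 27.16 ft³/s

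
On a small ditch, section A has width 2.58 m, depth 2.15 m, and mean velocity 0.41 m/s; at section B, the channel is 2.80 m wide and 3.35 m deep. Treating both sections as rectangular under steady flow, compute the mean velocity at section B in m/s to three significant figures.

0.242 m/s

Q = A₁V₁ = (2.58×2.15) × 0.41 = 2.274 m³/s
A₂ = 2.80 × 3.35 = 9.380 m²
V₂ = Q/A₂ = 2.274/9.380 = 0.2425 m/s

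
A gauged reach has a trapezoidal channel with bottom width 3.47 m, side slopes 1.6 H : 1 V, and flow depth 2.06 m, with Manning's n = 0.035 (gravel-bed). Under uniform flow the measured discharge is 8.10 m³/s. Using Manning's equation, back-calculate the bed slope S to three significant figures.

A = (b + z·y)·y = (3.47 + 1.6×2.06)×2.06 = 13.94 m²
P = b + 2y√(1+z²) = 3.47 + 2×2.06×√(1+1.6²) = 11.24 m
R = A/P = 13.94/11.24 = 1.240 m
S = (Q·n / (1·A·R^(2/3)))² = (8.10×0.035 / (1×13.94×1.154))² = 0.0003107

0.000311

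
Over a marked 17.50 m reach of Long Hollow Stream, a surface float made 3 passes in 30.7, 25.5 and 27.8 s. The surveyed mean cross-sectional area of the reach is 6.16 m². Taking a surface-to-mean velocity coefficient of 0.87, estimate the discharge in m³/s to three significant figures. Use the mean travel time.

3.35 m³/s

t̄ = (30.7 + 25.5 + 27.8) / 3 = 28 s
v_surface = L / t̄ = 17.50 / 28 = 0.6250 m/s
v_mean = 0.87 × 0.6250 = 0.5438 m/s
Q = A × v_mean = 6.16 × 0.5438 = 3.350 m³/s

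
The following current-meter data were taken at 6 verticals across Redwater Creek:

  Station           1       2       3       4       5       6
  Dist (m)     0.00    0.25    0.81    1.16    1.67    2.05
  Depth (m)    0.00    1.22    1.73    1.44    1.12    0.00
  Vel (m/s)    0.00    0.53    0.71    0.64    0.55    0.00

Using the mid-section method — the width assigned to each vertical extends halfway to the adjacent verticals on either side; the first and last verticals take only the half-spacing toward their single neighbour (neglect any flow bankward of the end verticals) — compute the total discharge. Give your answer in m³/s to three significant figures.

1.49 m³/s

w_2 = (0.81 − 0.00)/2 = 0.405 m; q_2 = 0.53 × 1.22 × 0.405 = 0.2619 m³/s
w_3 = (1.16 − 0.25)/2 = 0.455 m; q_3 = 0.71 × 1.73 × 0.455 = 0.5589 m³/s
w_4 = (1.67 − 0.81)/2 = 0.43 m; q_4 = 0.64 × 1.44 × 0.43 = 0.3963 m³/s
w_5 = (2.05 − 1.16)/2 = 0.445 m; q_5 = 0.55 × 1.12 × 0.445 = 0.2741 m³/s
Stations 1, 6 contribute zero (depth or velocity is 0).
Q = Σ qᵢ = 1.491 m³/s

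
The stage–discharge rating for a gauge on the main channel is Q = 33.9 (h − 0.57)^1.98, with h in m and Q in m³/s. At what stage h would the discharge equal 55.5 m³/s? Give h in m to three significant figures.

h − h₀ = (Q/C)^(1/b) = (55.5/33.9)^(1/1.98) = 1.283 m
h = 0.57 + 1.283 = 1.853 m

1.85 m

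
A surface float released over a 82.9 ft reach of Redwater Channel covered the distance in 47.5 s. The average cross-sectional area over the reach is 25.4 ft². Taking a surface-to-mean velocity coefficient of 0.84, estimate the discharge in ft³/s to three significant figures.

37.2 ft³/s

v_surface = L / t̄ = 82.9 / 47.5 = 1.745 ft/s
v_mean = 0.84 × 1.745 = 1.466 ft/s
Q = A × v_mean = 25.4 × 1.466 = 37.24 ft³/s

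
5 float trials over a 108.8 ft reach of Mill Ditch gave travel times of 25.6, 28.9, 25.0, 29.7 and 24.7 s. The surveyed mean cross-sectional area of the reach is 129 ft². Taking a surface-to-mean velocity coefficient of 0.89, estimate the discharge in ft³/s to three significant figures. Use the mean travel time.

466 ft³/s

t̄ = (25.6 + 28.9 + 25.0 + 29.7 + 24.7) / 5 = 26.78 s
v_surface = L / t̄ = 108.8 / 26.78 = 4.063 ft/s
v_mean = 0.89 × 4.063 = 3.616 ft/s
Q = A × v_mean = 129 × 3.616 = 466.4 ft³/s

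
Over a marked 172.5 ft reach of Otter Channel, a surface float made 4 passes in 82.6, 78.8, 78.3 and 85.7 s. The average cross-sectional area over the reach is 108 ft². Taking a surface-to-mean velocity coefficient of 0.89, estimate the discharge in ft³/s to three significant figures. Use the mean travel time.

t̄ = (82.6 + 78.8 + 78.3 + 85.7) / 4 = 81.35 s
v_surface = L / t̄ = 172.5 / 81.35 = 2.120 ft/s
v_mean = 0.89 × 2.120 = 1.887 ft/s
Q = A × v_mean = 108 × 1.887 = 203.8 ft³/s

204 ft³/s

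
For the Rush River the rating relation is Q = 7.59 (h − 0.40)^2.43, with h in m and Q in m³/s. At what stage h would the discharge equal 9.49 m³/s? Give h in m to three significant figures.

h − h₀ = (Q/C)^(1/b) = (9.49/7.59)^(1/2.43) = 1.096 m
h = 0.40 + 1.096 = 1.496 m

1.50 m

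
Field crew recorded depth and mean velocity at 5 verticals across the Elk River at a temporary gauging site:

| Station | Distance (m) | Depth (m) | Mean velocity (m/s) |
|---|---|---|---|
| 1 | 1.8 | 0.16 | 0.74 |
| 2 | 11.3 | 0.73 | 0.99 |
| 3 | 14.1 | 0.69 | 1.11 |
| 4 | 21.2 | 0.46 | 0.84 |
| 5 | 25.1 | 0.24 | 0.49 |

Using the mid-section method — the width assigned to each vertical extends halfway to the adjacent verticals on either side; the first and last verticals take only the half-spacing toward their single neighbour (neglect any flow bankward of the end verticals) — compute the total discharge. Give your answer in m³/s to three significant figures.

w_1 = (11.3 − 1.8)/2 = 4.75 m; q_1 = 0.74 × 0.16 × 4.75 = 0.5624 m³/s
w_2 = (14.1 − 1.8)/2 = 6.15 m; q_2 = 0.99 × 0.73 × 6.15 = 4.445 m³/s
w_3 = (21.2 − 11.3)/2 = 4.95 m; q_3 = 1.11 × 0.69 × 4.95 = 3.791 m³/s
w_4 = (25.1 − 14.1)/2 = 5.5 m; q_4 = 0.84 × 0.46 × 5.5 = 2.125 m³/s
w_5 = (25.1 − 21.2)/2 = 1.95 m; q_5 = 0.49 × 0.24 × 1.95 = 0.2293 m³/s
Q = Σ qᵢ = 11.15 m³/s

11.2 m³/s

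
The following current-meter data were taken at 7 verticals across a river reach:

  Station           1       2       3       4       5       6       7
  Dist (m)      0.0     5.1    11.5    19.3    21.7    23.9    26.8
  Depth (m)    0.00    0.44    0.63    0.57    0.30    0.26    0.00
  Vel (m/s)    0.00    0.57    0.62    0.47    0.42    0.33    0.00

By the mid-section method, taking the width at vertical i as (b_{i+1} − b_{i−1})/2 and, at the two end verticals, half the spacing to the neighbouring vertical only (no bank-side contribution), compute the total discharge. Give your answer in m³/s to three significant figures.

6.09 m³/s

w_2 = (11.5 − 0.0)/2 = 5.75 m; q_2 = 0.57 × 0.44 × 5.75 = 1.442 m³/s
w_3 = (19.3 − 5.1)/2 = 7.1 m; q_3 = 0.62 × 0.63 × 7.1 = 2.773 m³/s
w_4 = (21.7 − 11.5)/2 = 5.1 m; q_4 = 0.47 × 0.57 × 5.1 = 1.366 m³/s
w_5 = (23.9 − 19.3)/2 = 2.3 m; q_5 = 0.42 × 0.30 × 2.3 = 0.2898 m³/s
w_6 = (26.8 − 21.7)/2 = 2.55 m; q_6 = 0.33 × 0.26 × 2.55 = 0.2188 m³/s
Stations 1, 7 contribute zero (depth or velocity is 0).
Q = Σ qᵢ = 6.090 m³/s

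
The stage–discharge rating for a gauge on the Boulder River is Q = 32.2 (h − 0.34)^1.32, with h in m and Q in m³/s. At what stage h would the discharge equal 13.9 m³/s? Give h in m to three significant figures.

0.869 m

h − h₀ = (Q/C)^(1/b) = (13.9/32.2)^(1/1.32) = 0.5292 m
h = 0.34 + 0.5292 = 0.8692 m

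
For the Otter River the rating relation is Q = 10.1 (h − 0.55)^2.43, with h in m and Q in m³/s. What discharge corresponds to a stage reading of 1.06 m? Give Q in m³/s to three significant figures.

1.97 m³/s

Q = 10.1 × (1.06 − 0.55)^2.43 = 10.1 × 0.51^2.43 = 1.967 m³/s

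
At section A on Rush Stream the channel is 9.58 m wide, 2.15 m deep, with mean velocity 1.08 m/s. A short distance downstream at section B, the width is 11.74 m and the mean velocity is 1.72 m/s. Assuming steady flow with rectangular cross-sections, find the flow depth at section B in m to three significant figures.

1.10 m

Q = A₁V₁ = (9.58×2.15) × 1.08 = 22.24 m³/s
d₂ = Q/(b₂ V₂) = 22.24/(11.74×1.72) = 1.102 m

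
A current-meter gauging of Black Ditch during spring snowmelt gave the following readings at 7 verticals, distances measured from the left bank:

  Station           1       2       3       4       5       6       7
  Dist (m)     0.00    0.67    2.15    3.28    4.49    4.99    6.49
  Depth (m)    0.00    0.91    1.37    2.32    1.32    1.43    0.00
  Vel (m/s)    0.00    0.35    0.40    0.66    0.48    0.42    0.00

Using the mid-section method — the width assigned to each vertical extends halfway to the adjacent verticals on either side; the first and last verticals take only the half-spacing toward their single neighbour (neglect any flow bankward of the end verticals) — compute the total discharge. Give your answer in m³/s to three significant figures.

3.99 m³/s

w_2 = (2.15 − 0.00)/2 = 1.075 m; q_2 = 0.35 × 0.91 × 1.075 = 0.3424 m³/s
w_3 = (3.28 − 0.67)/2 = 1.305 m; q_3 = 0.40 × 1.37 × 1.305 = 0.7151 m³/s
w_4 = (4.49 − 2.15)/2 = 1.17 m; q_4 = 0.66 × 2.32 × 1.17 = 1.792 m³/s
w_5 = (4.99 − 3.28)/2 = 0.855 m; q_5 = 0.48 × 1.32 × 0.855 = 0.5417 m³/s
w_6 = (6.49 − 4.49)/2 = 1 m; q_6 = 0.42 × 1.43 × 1 = 0.6006 m³/s
Stations 1, 7 contribute zero (depth or velocity is 0).
Q = Σ qᵢ = 3.991 m³/s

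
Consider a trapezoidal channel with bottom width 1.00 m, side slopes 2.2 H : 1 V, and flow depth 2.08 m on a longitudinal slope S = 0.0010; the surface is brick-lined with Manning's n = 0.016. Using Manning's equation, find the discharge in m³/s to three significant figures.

23.7 m³/s

A = (b + z·y)·y = (1.00 + 2.2×2.08)×2.08 = 11.60 m²
P = b + 2y√(1+z²) = 1.00 + 2×2.08×√(1+2.2²) = 11.05 m
R = A/P = 11.60/11.05 = 1.049 m
Q = (1/n)·A·R^(2/3)·S^(1/2) = (1/0.016) × 11.60 × 1.049^(2/3) × 0.0010^(1/2) = 23.67 m³/s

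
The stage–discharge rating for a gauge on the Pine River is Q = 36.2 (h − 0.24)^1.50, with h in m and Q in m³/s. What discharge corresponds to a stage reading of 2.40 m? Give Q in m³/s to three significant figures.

Q = 36.2 × (2.40 − 0.24)^1.50 = 36.2 × 2.16^1.50 = 114.9 m³/s

115 m³/s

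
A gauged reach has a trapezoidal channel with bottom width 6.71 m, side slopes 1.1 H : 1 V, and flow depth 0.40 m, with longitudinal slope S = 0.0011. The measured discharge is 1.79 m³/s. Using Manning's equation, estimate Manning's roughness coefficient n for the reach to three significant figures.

0.0269

A = (b + z·y)·y = (6.71 + 1.1×0.40)×0.40 = 2.860 m²
P = b + 2y√(1+z²) = 6.71 + 2×0.40×√(1+1.1²) = 7.899 m
R = A/P = 2.860/7.899 = 0.3621 m
n = (1/Q)·A·R^(2/3)·S^(1/2) = (1/1.79) × 2.860 × 0.5080 × 0.03317 = 0.02692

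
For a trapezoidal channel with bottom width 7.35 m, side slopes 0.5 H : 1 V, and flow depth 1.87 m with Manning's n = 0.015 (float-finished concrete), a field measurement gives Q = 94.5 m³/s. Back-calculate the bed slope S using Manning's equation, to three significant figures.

0.00565

A = (b + z·y)·y = (7.35 + 0.5×1.87)×1.87 = 15.49 m²
P = b + 2y√(1+z²) = 7.35 + 2×1.87×√(1+0.5²) = 11.53 m
R = A/P = 15.49/11.53 = 1.344 m
S = (Q·n / (1·A·R^(2/3)))² = (94.5×0.015 / (1×15.49×1.218))² = 0.005646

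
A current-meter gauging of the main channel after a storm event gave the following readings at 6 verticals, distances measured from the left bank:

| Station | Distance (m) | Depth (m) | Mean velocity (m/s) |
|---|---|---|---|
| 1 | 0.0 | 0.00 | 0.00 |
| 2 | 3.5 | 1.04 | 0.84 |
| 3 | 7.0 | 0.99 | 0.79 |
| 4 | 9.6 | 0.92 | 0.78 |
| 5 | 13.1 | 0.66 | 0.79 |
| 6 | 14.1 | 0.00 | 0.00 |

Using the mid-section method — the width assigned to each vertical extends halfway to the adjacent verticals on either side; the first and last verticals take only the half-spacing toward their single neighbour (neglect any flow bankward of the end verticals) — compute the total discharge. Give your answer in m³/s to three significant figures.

8.80 m³/s

w_2 = (7.0 − 0.0)/2 = 3.5 m; q_2 = 0.84 × 1.04 × 3.5 = 3.058 m³/s
w_3 = (9.6 − 3.5)/2 = 3.05 m; q_3 = 0.79 × 0.99 × 3.05 = 2.385 m³/s
w_4 = (13.1 − 7.0)/2 = 3.05 m; q_4 = 0.78 × 0.92 × 3.05 = 2.189 m³/s
w_5 = (14.1 − 9.6)/2 = 2.25 m; q_5 = 0.79 × 0.66 × 2.25 = 1.173 m³/s
Stations 1, 6 contribute zero (depth or velocity is 0).
Q = Σ qᵢ = 8.805 m³/s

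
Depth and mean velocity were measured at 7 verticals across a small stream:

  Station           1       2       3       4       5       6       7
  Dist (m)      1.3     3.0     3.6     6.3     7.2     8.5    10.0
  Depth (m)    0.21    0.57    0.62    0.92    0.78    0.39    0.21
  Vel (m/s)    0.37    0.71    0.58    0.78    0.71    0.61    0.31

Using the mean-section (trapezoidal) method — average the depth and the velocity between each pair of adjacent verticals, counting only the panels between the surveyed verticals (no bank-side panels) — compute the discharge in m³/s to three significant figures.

Panel 1-2: Δb = 1.7 m, d̄ = (0.21+0.57)/2 = 0.39, v̄ = (0.37+0.71)/2 = 0.54 → q = 1.7×0.39×0.54 = 0.3580 m³/s
Panel 2-3: Δb = 0.6 m, d̄ = (0.57+0.62)/2 = 0.595, v̄ = (0.71+0.58)/2 = 0.645 → q = 0.6×0.595×0.645 = 0.2303 m³/s
Panel 3-4: Δb = 2.7 m, d̄ = (0.62+0.92)/2 = 0.77, v̄ = (0.58+0.78)/2 = 0.68 → q = 2.7×0.77×0.68 = 1.414 m³/s
Panel 4-5: Δb = 0.9 m, d̄ = (0.92+0.78)/2 = 0.85, v̄ = (0.78+0.71)/2 = 0.745 → q = 0.9×0.85×0.745 = 0.5699 m³/s
Panel 5-6: Δb = 1.3 m, d̄ = (0.78+0.39)/2 = 0.585, v̄ = (0.71+0.61)/2 = 0.66 → q = 1.3×0.585×0.66 = 0.5019 m³/s
Panel 6-7: Δb = 1.5 m, d̄ = (0.39+0.21)/2 = 0.3, v̄ = (0.61+0.31)/2 = 0.46 → q = 1.5×0.3×0.46 = 0.2070 m³/s
Q = Σ q = 3.281 m³/s

3.28 m³/s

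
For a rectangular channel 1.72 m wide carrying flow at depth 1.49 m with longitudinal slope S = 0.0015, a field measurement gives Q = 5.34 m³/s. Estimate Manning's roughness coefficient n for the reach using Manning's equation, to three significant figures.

0.0124

A = b·y = 1.72 × 1.49 = 2.563 m²
P = b + 2y = 1.72 + 2×1.49 = 4.700 m
R = A/P = 2.563/4.700 = 0.5453 m
n = (1/Q)·A·R^(2/3)·S^(1/2) = (1/5.34) × 2.563 × 0.6674 × 0.03873 = 0.01241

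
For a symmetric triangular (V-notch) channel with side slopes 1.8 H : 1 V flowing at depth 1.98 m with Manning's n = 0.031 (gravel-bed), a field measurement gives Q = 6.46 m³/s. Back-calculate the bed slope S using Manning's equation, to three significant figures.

A = z·y² = 1.8×1.98² = 7.057 m²
P = 2y√(1+z²) = 2×1.98×√(1+1.8²) = 8.154 m
R = A/P = 7.057/8.154 = 0.8654 m
S = (Q·n / (1·A·R^(2/3)))² = (6.46×0.031 / (1×7.057×0.9081))² = 0.0009765

0.000977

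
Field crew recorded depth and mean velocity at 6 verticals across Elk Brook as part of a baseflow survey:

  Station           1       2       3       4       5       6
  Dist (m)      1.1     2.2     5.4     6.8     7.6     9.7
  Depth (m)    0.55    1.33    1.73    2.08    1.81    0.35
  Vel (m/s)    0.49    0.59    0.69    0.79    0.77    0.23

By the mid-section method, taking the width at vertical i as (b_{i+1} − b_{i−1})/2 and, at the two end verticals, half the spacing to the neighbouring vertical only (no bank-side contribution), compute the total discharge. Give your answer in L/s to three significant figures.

w_1 = (2.2 − 1.1)/2 = 0.55 m; q_1 = 0.49 × 0.55 × 0.55 = 0.1482 m³/s
w_2 = (5.4 − 1.1)/2 = 2.15 m; q_2 = 0.59 × 1.33 × 2.15 = 1.687 m³/s
w_3 = (6.8 − 2.2)/2 = 2.3 m; q_3 = 0.69 × 1.73 × 2.3 = 2.746 m³/s
w_4 = (7.6 − 5.4)/2 = 1.1 m; q_4 = 0.79 × 2.08 × 1.1 = 1.808 m³/s
w_5 = (9.7 − 6.8)/2 = 1.45 m; q_5 = 0.77 × 1.81 × 1.45 = 2.021 m³/s
w_6 = (9.7 − 7.6)/2 = 1.05 m; q_6 = 0.23 × 0.35 × 1.05 = 0.08453 m³/s
Q = Σ qᵢ = 8.494 m³/s
= 8.494 × 1000 = 8494 L/s

8490 L/s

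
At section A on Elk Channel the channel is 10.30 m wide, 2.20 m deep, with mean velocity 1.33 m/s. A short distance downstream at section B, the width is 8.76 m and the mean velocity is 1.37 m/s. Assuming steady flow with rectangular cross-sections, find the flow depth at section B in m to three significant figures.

2.51 m

Q = A₁V₁ = (10.30×2.20) × 1.33 = 30.14 m³/s
d₂ = Q/(b₂ V₂) = 30.14/(8.76×1.37) = 2.511 m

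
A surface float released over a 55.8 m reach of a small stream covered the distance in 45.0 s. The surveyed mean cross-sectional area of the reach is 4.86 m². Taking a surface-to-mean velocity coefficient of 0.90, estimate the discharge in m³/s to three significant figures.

5.42 m³/s

v_surface = L / t̄ = 55.8 / 45 = 1.240 m/s
v_mean = 0.90 × 1.240 = 1.116 m/s
Q = A × v_mean = 4.86 × 1.116 = 5.424 m³/s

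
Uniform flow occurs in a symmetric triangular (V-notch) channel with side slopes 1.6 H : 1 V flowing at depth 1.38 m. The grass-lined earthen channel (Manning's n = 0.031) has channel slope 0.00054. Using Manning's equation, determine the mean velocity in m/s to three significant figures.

0.524 m/s

A = z·y² = 1.6×1.38² = 3.047 m²
P = 2y√(1+z²) = 2×1.38×√(1+1.6²) = 5.208 m
R = A/P = 3.047/5.208 = 0.5851 m
Q = (1/n)·A·R^(2/3)·S^(1/2) = (1/0.031) × 3.047 × 0.5851^(2/3) × 0.00054^(1/2) = 1.598 m³/s
V = Q/A = 1.598/3.047 = 0.5244 m/s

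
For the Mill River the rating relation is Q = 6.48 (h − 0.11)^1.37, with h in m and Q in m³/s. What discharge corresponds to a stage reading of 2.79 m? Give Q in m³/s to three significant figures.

Q = 6.48 × (2.79 − 0.11)^1.37 = 6.48 × 2.68^1.37 = 25.01 m³/s

25.0 m³/s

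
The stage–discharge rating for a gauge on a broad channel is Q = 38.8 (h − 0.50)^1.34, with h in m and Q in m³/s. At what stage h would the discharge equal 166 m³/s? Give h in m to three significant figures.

h − h₀ = (Q/C)^(1/b) = (166/38.8)^(1/1.34) = 2.959 m
h = 0.50 + 2.959 = 3.459 m

3.46 m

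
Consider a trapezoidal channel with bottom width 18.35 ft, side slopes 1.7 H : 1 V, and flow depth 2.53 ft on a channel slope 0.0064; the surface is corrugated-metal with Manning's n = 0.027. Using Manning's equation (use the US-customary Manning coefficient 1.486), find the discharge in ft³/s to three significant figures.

A = (b + z·y)·y = (18.35 + 1.7×2.53)×2.53 = 57.31 ft²
P = b + 2y√(1+z²) = 18.35 + 2×2.53×√(1+1.7²) = 28.33 ft
R = A/P = 57.31/28.33 = 2.023 ft
Q = (1.486/n)·A·R^(2/3)·S^(1/2) = (1.486/0.027) × 57.31 × 2.023^(2/3) × 0.0064^(1/2) = 403.6 ft³/s

404 ft³/s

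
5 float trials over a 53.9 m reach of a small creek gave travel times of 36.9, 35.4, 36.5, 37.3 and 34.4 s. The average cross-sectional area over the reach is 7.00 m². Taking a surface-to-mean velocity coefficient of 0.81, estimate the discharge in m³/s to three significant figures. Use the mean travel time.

t̄ = (36.9 + 35.4 + 36.5 + 37.3 + 34.4) / 5 = 36.1 s
v_surface = L / t̄ = 53.9 / 36.1 = 1.493 m/s
v_mean = 0.81 × 1.493 = 1.209 m/s
Q = A × v_mean = 7.00 × 1.209 = 8.466 m³/s

8.47 m³/s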